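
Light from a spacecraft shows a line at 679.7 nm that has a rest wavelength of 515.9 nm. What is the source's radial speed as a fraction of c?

0.269

λ'/λ₀ = 1.3175 > 1 (redshift), so the source is receding.
λ'/λ₀ = √((1 + β)/(1 − β)) for a receding source ⇒ β = (r² − 1)/(r² + 1) with r = λ'/λ₀.
β = (1.7358 − 1)/(1.7358 + 1) ≈ 0.269.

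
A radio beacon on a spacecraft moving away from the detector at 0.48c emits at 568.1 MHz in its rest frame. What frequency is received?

336.7 MHz

Relativistic Doppler for frequency: f' = f₀ · √((1 − β)/(1 + β)).
f' = 568.1 × √(0.5200/1.4800) = 568.1 × 0.59275 ≈ 336.7 MHz.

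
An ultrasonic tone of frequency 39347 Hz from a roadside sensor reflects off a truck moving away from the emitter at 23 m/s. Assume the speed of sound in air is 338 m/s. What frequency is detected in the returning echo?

At the truck (a moving observer), f₁ = f₀ · (v − u)/v = 39347 × 315/338 ≈ 36670 Hz.
On reflection it acts as a source moving away from the stationary detector: f₂ = f₁ · v/(v + u) = 36670 × 338/361 ≈ 34333 Hz.

34333 Hz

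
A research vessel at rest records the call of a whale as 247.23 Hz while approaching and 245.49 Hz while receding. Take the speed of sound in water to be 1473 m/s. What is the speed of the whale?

f₁/f₂ = (v + v_s)/(v − v_s), so v_s = v · (f₁ − f₂)/(f₁ + f₂).
v_s = 1473 × (247.23 − 245.49)/(247.23 + 245.49) = 1473 × 1.74/492.72 ≈ 5.2 m/s.

5.2 m/s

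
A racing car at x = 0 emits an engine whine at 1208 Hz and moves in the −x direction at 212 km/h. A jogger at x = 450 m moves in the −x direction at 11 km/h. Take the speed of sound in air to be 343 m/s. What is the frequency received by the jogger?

1040 Hz

212 km/h = 58.89 m/s; 11 km/h = 3.056 m/s.
The observer lies on the +x side, so the source is heading away from the observer and the observer is heading toward the source.
With source receding and observer approaching, f' = f · (v + v_o)/(v + v_s).
f' = 1208 × (343 + 3.056)/(343 + 58.89) = 1208 × 346.06/401.89 ≈ 1040 Hz.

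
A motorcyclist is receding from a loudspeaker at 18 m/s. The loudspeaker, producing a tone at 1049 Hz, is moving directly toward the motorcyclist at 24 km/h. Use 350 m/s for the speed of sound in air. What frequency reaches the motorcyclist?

24 km/h = 6.667 m/s.
General Doppler shift: f' = f · (v − v_o)/(v − v_s).
f' = 1049 × (350 − 18)/(350 − 6.667) = 1049 × 332/343.33 ≈ 1014 Hz.

1014 Hz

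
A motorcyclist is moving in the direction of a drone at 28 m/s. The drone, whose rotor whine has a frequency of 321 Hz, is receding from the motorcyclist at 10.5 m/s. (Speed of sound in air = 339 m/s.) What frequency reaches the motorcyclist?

337 Hz

With source receding and observer approaching, f' = f · (v + v_o)/(v + v_s).
f' = 321 × (339 + 28)/(339 + 10.5) = 321 × 367/349.5 ≈ 337 Hz.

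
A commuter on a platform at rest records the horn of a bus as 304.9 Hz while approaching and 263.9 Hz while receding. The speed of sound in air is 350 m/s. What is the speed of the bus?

f₁/f₂ = (v + v_s)/(v − v_s), so v_s = v · (f₁ − f₂)/(f₁ + f₂).
v_s = 350 × (304.9 − 263.9)/(304.9 + 263.9) = 350 × 41.0/568.8 ≈ 25 m/s.

25 m/s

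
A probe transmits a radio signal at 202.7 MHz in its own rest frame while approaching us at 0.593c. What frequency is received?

401.0 MHz

Relativistic Doppler for frequency: f' = f₀ · √((1 + β)/(1 − β)).
f' = 202.7 × √(1.5930/0.4070) = 202.7 × 1.97838 ≈ 401.0 MHz.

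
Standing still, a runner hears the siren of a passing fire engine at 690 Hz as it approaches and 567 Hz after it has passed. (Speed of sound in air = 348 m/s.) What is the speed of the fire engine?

f₁/f₂ = (v + v_s)/(v − v_s), so v_s = v · (f₁ − f₂)/(f₁ + f₂).
v_s = 348 × (690 − 567)/(690 + 567) = 348 × 123/1257 ≈ 34 m/s.

34 m/s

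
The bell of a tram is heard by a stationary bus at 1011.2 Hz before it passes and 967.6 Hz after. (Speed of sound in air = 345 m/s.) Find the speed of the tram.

f₁/f₂ = (v + v_s)/(v − v_s), so v_s = v · (f₁ − f₂)/(f₁ + f₂).
v_s = 345 × (1011.2 − 967.6)/(1011.2 + 967.6) = 345 × 43.6/1978.8 ≈ 7.6 m/s.

7.6 m/s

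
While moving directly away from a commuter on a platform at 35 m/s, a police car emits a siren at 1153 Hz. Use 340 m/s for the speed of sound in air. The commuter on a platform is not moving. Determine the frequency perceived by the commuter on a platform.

1045 Hz

Only the source moves, away from the listener, so f' = f · v/(v + v_s).
f' = 1153 × 340/(340 + 35) = 1153 × 340/375 ≈ 1045 Hz.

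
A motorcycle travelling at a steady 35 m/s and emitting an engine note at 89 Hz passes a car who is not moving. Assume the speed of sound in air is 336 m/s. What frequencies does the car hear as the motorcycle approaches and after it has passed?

Approaching: f₁ = f · v/(v − v_s) = 89 × 336/301 ≈ 99 Hz.
Receding: f₂ = f · v/(v + v_s) = 89 × 336/371 ≈ 81 Hz.

99 Hz approaching; 81 Hz receding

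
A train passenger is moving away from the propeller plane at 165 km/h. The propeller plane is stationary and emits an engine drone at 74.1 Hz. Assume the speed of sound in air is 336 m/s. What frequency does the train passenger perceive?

64 Hz

165 km/h = 45.83 m/s.
Only the observer moves, away from the source, so f' = f · (v − v_o)/v.
f' = 74.1 × (336 − 45.83)/336 = 74.1 × 290.17/336 ≈ 64 Hz.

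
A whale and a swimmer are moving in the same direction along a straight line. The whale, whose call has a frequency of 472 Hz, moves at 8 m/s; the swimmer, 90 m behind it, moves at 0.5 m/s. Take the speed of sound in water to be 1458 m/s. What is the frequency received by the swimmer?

The swimmer is behind, so the whale is moving away from it while the swimmer is moving toward the whale.
With source receding and observer approaching, f' = f · (v + v_o)/(v + v_s).
f' = 472 × (1458 + 0.5)/(1458 + 8) = 472 × 1458.5/1466 ≈ 470 Hz.

470 Hz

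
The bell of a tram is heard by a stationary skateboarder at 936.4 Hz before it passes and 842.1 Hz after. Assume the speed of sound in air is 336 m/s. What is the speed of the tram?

f₁/f₂ = (v + v_s)/(v − v_s), so v_s = v · (f₁ − f₂)/(f₁ + f₂).
v_s = 336 × (936.4 − 842.1)/(936.4 + 842.1) = 336 × 94.3/1778.5 ≈ 17.8 m/s.

17.8 m/s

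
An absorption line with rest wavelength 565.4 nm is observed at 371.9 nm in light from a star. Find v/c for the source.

0.396c

λ'/λ₀ = 0.6578 < 1 (blueshift), so the source is approaching.
λ'/λ₀ = √((1 − β)/(1 + β)) for an approaching source ⇒ β = (1 − r²)/(1 + r²) with r = λ'/λ₀.
β = (1 − 0.4327)/(1 + 0.4327) ≈ 0.396.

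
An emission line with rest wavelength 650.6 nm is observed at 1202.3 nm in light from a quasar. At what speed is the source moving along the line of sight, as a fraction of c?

λ'/λ₀ = 1.8480 > 1 (redshift), so the source is receding.
λ'/λ₀ = √((1 + β)/(1 − β)) for a receding source ⇒ β = (r² − 1)/(r² + 1) with r = λ'/λ₀.
β = (3.4151 − 1)/(3.4151 + 1) ≈ 0.547.

0.547c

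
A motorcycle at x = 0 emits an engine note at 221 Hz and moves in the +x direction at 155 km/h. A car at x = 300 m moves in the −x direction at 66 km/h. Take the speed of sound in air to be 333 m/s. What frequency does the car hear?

268 Hz

155 km/h = 43.06 m/s; 66 km/h = 18.33 m/s.
The observer lies on the +x side, so the source is heading toward the observer and the observer is heading toward the source.
With source approaching and observer approaching, f' = f · (v + v_o)/(v − v_s).
f' = 221 × (333 + 18.33)/(333 − 43.06) = 221 × 351.33/289.94 ≈ 268 Hz.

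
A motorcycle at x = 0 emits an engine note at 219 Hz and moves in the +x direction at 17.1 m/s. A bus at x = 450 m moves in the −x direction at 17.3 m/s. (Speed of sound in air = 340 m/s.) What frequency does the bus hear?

The observer lies on the +x side, so the source is heading toward the observer and the observer is heading toward the source.
Both move, so f' = f · (v + v_o)/(v − v_s).
f' = 219 × (340 + 17.3)/(340 − 17.1) = 219 × 357.3/322.9 ≈ 242 Hz.

242 Hz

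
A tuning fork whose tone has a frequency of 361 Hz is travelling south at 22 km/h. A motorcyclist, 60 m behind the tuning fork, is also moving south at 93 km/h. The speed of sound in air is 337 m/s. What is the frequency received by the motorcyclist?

22 km/h = 6.111 m/s; 93 km/h = 25.83 m/s.
The motorcyclist is behind, so the tuning fork is moving away from it while the motorcyclist is moving toward the tuning fork.
With source receding and observer approaching, f' = f · (v + v_o)/(v + v_s).
f' = 361 × (337 + 25.83)/(337 + 6.111) = 361 × 362.83/343.11 ≈ 382 Hz.

382 Hz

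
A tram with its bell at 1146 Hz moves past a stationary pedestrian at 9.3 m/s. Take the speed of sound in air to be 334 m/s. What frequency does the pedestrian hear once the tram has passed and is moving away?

Receding: f₂ = f · v/(v + v_s) = 1146 × 334/343.3 ≈ 1115 Hz.

1115 Hz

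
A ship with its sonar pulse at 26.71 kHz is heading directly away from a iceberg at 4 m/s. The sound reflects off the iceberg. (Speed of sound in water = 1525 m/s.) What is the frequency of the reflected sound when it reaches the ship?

26.6 kHz

The iceberg receives the sound from a moving source: f₁ = f₀ · v/(v + v_e) = 26.71 × 1525/1529 ≈ 26.6 kHz.
On the return leg the ship is a moving observer: f₂ = f₁ · (v − v_e)/v = 26.6 × 1521/1525 ≈ 26.6 kHz.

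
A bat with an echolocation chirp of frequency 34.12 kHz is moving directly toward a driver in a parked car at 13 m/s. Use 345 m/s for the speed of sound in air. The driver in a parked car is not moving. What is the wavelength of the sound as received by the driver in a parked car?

9.73 mm

With the source moving toward a stationary observer, f' = f · v/(v − v_s).
f' = 34.12 × 345/(345 − 13) ≈ 35.5 kHz.
λ' = v/f' = 345/35456 ≈ 9.73 mm.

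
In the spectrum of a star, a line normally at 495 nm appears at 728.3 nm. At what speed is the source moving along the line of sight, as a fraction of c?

λ'/λ₀ = 1.4713 > 1 (redshift), so the source is receding.
λ'/λ₀ = √((1 + β)/(1 − β)) for a receding source ⇒ β = (r² − 1)/(r² + 1) with r = λ'/λ₀.
β = (2.1648 − 1)/(2.1648 + 1) ≈ 0.368.

0.368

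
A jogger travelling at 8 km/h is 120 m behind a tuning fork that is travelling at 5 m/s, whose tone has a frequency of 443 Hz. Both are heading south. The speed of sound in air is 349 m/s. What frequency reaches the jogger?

440 Hz

8 km/h = 2.222 m/s.
The jogger is behind, so the tuning fork is moving away from it while the jogger is moving toward the tuning fork.
Both move, so f' = f · (v + v_o)/(v + v_s).
f' = 443 × (349 + 2.222)/(349 + 5) = 443 × 351.22/354 ≈ 440 Hz.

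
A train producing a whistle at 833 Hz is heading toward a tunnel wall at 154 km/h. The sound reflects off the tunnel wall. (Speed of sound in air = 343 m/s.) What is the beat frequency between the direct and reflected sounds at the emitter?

237 Hz

154 km/h = 42.78 m/s.
The tunnel wall receives the sound from a moving source: f₁ = f₀ · v/(v − v_e) = 833 × 343/300.22 ≈ 952 Hz.
On the return leg the train is a moving observer: f₂ = f₁ · (v + v_e)/v = 952 × 385.78/343 ≈ 1070 Hz.
Equivalently f₂ = f₀ · (v + v_e)/(v − v_e).
Beat against the emitted tone: |f₂ − f₀| = 2v_e·f₀/(v − v_e) = 2 × 42.78 × 833/300.22 ≈ 237 Hz.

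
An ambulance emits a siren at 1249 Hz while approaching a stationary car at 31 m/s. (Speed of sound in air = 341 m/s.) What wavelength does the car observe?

24.8 cm

Moving source, stationary observer: f' = f · v/(v − v_s) since the source is approaching.
f' = 1249 × 341/(341 − 31) ≈ 1374 Hz.
λ' = v/f' = 341/1373.9 ≈ 24.8 cm.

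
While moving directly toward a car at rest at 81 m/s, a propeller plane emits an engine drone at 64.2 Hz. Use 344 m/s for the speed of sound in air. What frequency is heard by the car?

With the source moving toward a stationary observer, f' = f · v/(v − v_s).
f' = 64.2 × 344/(344 − 81) = 64.2 × 344/263 ≈ 84 Hz.

84 Hz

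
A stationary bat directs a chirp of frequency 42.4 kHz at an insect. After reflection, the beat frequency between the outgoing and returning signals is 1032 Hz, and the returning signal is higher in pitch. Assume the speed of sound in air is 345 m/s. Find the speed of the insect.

Double Doppler shift off a moving reflector: f₂ = f₀ · (v + u)/(v − u) (u > 0 toward emitter).
Returning signal is higher, so f₂ = f₀ + Δf = 42400 + 1032 = 43432 Hz.
Rearranging, u = v · (f₂ − f₀)/(f₂ + f₀) = 345 × 1032/85832 ≈ 4.1 m/s.
So the insect is moving at 4.1 m/s toward the emitter.

4.1 m/s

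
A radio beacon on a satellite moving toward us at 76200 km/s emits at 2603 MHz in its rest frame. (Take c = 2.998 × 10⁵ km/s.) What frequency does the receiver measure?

3375.5 MHz

β = v/c = 76200/299800 = 0.2542.
Relativistic Doppler for frequency: f' = f₀ · √((1 + β)/(1 − β)).
f' = 2603 × √(1.2542/0.7458) = 2603 × 1.29676 ≈ 3375.5 MHz.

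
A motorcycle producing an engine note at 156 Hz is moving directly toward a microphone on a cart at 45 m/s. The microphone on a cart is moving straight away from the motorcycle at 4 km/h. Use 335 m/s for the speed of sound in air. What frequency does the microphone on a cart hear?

180 Hz

4 km/h = 1.111 m/s.
With source approaching and observer receding, f' = f · (v − v_o)/(v − v_s).
f' = 156 × (335 − 1.111)/(335 − 45) = 156 × 333.89/290 ≈ 180 Hz.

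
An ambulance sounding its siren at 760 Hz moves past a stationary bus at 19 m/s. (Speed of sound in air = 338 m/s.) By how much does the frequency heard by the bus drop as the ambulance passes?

Approaching: f₁ = f · v/(v − v_s) = 760 × 338/319 ≈ 805.3 Hz.
Receding: f₂ = f · v/(v + v_s) = 760 × 338/357 ≈ 719.6 Hz.
Drop: f₁ − f₂ = 2f·v·v_s/(v² − v_s²) = 2 × 760 × 338 × 19/(338² − 19²) ≈ 85.7 Hz.

85.7 Hz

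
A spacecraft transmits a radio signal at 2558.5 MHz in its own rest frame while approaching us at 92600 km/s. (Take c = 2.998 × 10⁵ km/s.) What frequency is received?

β = v/c = 92600/299800 = 0.3089.
Relativistic Doppler for frequency: f' = f₀ · √((1 + β)/(1 − β)).
f' = 2558.5 × √(1.3089/0.6911) = 2558.5 × 1.37616 ≈ 3520.9 MHz.

3520.9 MHz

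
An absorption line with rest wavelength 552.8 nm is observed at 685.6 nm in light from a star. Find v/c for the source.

0.212

λ'/λ₀ = 1.2402 > 1 (redshift), so the source is receding.
λ'/λ₀ = √((1 + β)/(1 − β)) for a receding source ⇒ β = (r² − 1)/(r² + 1) with r = λ'/λ₀.
β = (1.5382 − 1)/(1.5382 + 1) ≈ 0.212.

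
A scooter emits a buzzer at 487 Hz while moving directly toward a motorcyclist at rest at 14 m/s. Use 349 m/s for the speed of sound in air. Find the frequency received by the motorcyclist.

Moving source, stationary observer: f' = f · v/(v − v_s) since the source is approaching.
f' = 487 × 349/(349 − 14) = 487 × 349/335 ≈ 507 Hz.

507 Hz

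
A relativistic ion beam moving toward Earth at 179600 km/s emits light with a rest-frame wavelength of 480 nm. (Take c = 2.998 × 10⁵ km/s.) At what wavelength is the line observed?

240.4 nm

β = v/c = 179600/299800 = 0.5991.
Relativistic Doppler for wavelength: λ' = λ₀ · √((1 − β)/(1 + β)).
λ' = 480 × √(0.4009/1.5991) = 480 × 0.50073 ≈ 240.4 nm.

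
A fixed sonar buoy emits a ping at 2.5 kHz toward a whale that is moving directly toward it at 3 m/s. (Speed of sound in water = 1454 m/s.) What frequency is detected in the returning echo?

2.51 kHz

At the whale (a moving observer), f₁ = f₀ · (v + u)/v = 2.5 × 1457/1454 ≈ 2.51 kHz.
The reflection then acts as a moving source: f₂ = f₁ · v/(v − u) ≈ 2.51 kHz.
Equivalently f₂ = f₀ · (v + u)/(v − u).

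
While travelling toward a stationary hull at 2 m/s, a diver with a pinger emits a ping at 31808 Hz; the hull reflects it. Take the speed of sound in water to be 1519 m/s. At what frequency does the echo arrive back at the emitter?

The hull receives the sound from a moving source: f₁ = f₀ · v/(v − v_e) = 31808 × 1519/1517 ≈ 31850 Hz.
On the return leg the diver with a pinger is a moving observer: f₂ = f₁ · (v + v_e)/v = 31850 × 1521/1519 ≈ 31892 Hz.
Equivalently f₂ = f₀ · (v + v_e)/(v − v_e).

31892 Hz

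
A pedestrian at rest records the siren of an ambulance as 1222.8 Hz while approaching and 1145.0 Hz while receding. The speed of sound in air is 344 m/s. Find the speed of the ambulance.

11.3 m/s

f₁/f₂ = (v + v_s)/(v − v_s), so v_s = v · (f₁ − f₂)/(f₁ + f₂).
v_s = 344 × (1222.8 − 1145.0)/(1222.8 + 1145.0) = 344 × 77.8/2367.8 ≈ 11.3 m/s.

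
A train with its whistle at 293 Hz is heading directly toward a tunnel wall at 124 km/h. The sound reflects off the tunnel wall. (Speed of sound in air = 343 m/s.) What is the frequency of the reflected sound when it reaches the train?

124 km/h = 34.44 m/s.
The tunnel wall receives the sound from a moving source: f₁ = f₀ · v/(v − v_e) = 293 × 343/308.56 ≈ 326 Hz.
On the return leg the train is a moving observer: f₂ = f₁ · (v + v_e)/v = 326 × 377.44/343 ≈ 358 Hz.

358 Hz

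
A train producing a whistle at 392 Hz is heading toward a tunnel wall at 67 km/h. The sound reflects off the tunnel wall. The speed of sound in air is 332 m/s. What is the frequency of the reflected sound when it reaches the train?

67 km/h = 18.61 m/s.
The tunnel wall receives the sound from a moving source: f₁ = f₀ · v/(v − v_e) = 392 × 332/313.39 ≈ 415 Hz.
On the return leg the train is a moving observer: f₂ = f₁ · (v + v_e)/v = 415 × 350.61/332 ≈ 439 Hz.

439 Hz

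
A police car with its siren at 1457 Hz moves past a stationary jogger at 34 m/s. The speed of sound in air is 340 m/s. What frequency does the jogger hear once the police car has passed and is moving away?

Receding: f₂ = f · v/(v + v_s) = 1457 × 340/374 ≈ 1325 Hz.

1325 Hz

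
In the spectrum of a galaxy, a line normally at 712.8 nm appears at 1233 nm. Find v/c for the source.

λ'/λ₀ = 1.7298 > 1 (redshift), so the source is receding.
λ'/λ₀ = √((1 + β)/(1 − β)) for a receding source ⇒ β = (r² − 1)/(r² + 1) with r = λ'/λ₀.
β = (2.9922 − 1)/(2.9922 + 1) ≈ 0.499.

0.499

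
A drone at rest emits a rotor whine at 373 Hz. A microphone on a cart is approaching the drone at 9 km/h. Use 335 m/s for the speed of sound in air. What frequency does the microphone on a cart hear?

9 km/h = 2.5 m/s.
Moving observer, stationary source: f' = f · (v + v_o)/v.
f' = 373 × (335 + 2.5)/335 = 373 × 337.5/335 ≈ 376 Hz.

376 Hz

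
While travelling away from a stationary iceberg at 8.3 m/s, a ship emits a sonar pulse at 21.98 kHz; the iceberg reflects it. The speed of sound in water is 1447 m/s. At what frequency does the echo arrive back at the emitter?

The iceberg receives the sound from a moving source: f₁ = f₀ · v/(v + v_e) = 21.98 × 1447/1455.3 ≈ 21.9 kHz.
On the return leg the ship is a moving observer: f₂ = f₁ · (v − v_e)/v = 21.9 × 1438.7/1447 ≈ 21.7 kHz.
Equivalently f₂ = f₀ · (v − v_e)/(v + v_e).

21.7 kHz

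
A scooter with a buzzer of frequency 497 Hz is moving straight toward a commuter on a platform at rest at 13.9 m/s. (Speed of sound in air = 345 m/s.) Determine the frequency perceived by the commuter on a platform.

Moving source, stationary observer: f' = f · v/(v − v_s) since the source is approaching.
f' = 497 × 345/(345 − 13.9) = 497 × 345/331.1 ≈ 518 Hz.

518 Hz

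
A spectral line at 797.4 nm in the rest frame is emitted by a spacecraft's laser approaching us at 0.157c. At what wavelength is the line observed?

Relativistic Doppler for wavelength: λ' = λ₀ · √((1 − β)/(1 + β)).
λ' = 797.4 × √(0.8430/1.1570) = 797.4 × 0.85359 ≈ 680.6 nm.

680.6 nm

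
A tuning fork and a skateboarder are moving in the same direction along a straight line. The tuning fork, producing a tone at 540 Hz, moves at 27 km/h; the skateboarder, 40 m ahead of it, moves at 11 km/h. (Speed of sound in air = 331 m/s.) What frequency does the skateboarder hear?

27 km/h = 7.5 m/s; 11 km/h = 3.056 m/s.
The skateboarder is ahead, so the tuning fork is moving toward it while the skateboarder is moving away from the tuning fork.
General Doppler shift: f' = f · (v − v_o)/(v − v_s).
f' = 540 × (331 − 3.056)/(331 − 7.5) = 540 × 327.94/323.5 ≈ 547 Hz.

547 Hz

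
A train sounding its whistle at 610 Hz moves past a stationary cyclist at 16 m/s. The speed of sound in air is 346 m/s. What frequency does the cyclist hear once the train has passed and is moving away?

583 Hz

Receding: f₂ = f · v/(v + v_s) = 610 × 346/362 ≈ 583 Hz.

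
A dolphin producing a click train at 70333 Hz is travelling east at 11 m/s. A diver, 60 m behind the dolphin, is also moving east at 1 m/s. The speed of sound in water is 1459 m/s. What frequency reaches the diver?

69855 Hz

The diver is behind, so the dolphin is moving away from it while the diver is moving toward the dolphin.
With source receding and observer approaching, f' = f · (v + v_o)/(v + v_s).
f' = 70333 × (1459 + 1)/(1459 + 11) = 70333 × 1460/1470 ≈ 69855 Hz.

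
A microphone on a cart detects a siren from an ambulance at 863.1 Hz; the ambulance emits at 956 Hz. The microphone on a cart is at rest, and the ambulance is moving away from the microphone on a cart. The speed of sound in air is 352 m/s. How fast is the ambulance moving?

38 m/s

f' = f · v/(v + v_s) ⇒ v_s = v · |1 − f/f'|.
v_s = 352 × |1 − 956/863.1| = 352 × 0.1076 ≈ 38 m/s.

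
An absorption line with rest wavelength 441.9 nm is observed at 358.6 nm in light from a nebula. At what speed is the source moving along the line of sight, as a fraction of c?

λ'/λ₀ = 0.8115 < 1 (blueshift), so the source is approaching.
λ'/λ₀ = √((1 − β)/(1 + β)) for an approaching source ⇒ β = (1 − r²)/(1 + r²) with r = λ'/λ₀.
β = (1 − 0.6585)/(1 + 0.6585) ≈ 0.206.

0.206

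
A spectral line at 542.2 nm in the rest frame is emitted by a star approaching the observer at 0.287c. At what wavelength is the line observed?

Relativistic Doppler for wavelength: λ' = λ₀ · √((1 − β)/(1 + β)).
λ' = 542.2 × √(0.7130/1.2870) = 542.2 × 0.74431 ≈ 403.6 nm.

403.6 nm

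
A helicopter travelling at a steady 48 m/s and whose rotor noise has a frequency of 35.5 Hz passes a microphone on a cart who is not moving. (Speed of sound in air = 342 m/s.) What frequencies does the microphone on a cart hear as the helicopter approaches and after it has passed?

41.3 Hz approaching; 31.1 Hz receding

Approaching: f₁ = f · v/(v − v_s) = 35.5 × 342/294 ≈ 41.3 Hz.
Receding: f₂ = f · v/(v + v_s) = 35.5 × 342/390 ≈ 31.1 Hz.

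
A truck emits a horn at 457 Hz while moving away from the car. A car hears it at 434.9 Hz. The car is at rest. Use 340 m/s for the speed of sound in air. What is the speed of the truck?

f' = f · v/(v + v_s) ⇒ v_s = v · |1 − f/f'|.
v_s = 340 × |1 − 457/434.9| = 340 × 0.05082 ≈ 17.3 m/s.

17.3 m/s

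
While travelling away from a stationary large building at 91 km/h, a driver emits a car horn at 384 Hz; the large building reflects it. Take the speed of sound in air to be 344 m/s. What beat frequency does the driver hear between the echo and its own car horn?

52.6 Hz

91 km/h = 25.28 m/s.
The large building receives the sound from a moving source: f₁ = f₀ · v/(v + v_e) = 384 × 344/369.28 ≈ 357.7 Hz.
On the return leg the driver is a moving observer: f₂ = f₁ · (v − v_e)/v = 357.7 × 318.72/344 ≈ 331.4 Hz.
Equivalently f₂ = f₀ · (v − v_e)/(v + v_e).
Beat against the emitted tone: |f₂ − f₀| = 2v_e·f₀/(v + v_e) = 2 × 25.28 × 384/369.28 ≈ 52.6 Hz.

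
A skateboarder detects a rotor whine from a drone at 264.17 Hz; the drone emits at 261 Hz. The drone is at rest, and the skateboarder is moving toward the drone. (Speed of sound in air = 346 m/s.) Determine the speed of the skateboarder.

f' = f · (v + v_o)/v ⇒ v_o = v · |f'/f − 1|.
v_o = 346 × |264.17/261 − 1| = 346 × 0.01215 ≈ 4.2 m/s.

4.2 m/s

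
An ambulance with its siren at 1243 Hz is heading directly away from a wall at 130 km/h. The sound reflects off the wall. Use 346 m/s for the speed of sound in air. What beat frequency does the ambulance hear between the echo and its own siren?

130 km/h = 36.11 m/s.
The wall receives the sound from a moving source: f₁ = f₀ · v/(v + v_e) = 1243 × 346/382.11 ≈ 1126 Hz.
On the return leg the ambulance is a moving observer: f₂ = f₁ · (v − v_e)/v = 1126 × 309.89/346 ≈ 1008 Hz.
Equivalently f₂ = f₀ · (v − v_e)/(v + v_e).
Beat against the emitted tone: |f₂ − f₀| = 2v_e·f₀/(v + v_e) = 2 × 36.11 × 1243/382.11 ≈ 235 Hz.

235 Hz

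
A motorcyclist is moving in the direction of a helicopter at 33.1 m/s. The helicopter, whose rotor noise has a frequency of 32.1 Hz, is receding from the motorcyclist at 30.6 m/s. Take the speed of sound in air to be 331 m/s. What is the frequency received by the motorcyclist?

Both move, so f' = f · (v + v_o)/(v + v_s).
f' = 32.1 × (331 + 33.1)/(331 + 30.6) = 32.1 × 364.1/361.6 ≈ 32.3 Hz.

32.3 Hz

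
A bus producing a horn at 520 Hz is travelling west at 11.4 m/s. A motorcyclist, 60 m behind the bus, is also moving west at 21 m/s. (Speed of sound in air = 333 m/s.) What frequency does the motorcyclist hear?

The motorcyclist is behind, so the bus is moving away from it while the motorcyclist is moving toward the bus.
Both move, so f' = f · (v + v_o)/(v + v_s).
f' = 520 × (333 + 21)/(333 + 11.4) = 520 × 354/344.4 ≈ 534 Hz.

534 Hz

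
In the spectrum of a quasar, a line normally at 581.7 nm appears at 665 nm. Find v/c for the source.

λ'/λ₀ = 1.1432 > 1 (redshift), so the source is receding.
λ'/λ₀ = √((1 + β)/(1 − β)) for a receding source ⇒ β = (r² − 1)/(r² + 1) with r = λ'/λ₀.
β = (1.3069 − 1)/(1.3069 + 1) ≈ 0.133.

0.133c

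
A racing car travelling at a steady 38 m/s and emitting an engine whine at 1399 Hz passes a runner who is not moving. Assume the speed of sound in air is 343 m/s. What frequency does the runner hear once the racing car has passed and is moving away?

1259 Hz

Receding: f₂ = f · v/(v + v_s) = 1399 × 343/381 ≈ 1259 Hz.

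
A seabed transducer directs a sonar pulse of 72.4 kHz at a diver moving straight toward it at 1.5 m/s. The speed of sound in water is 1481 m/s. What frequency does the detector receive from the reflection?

The diver first receives the wave as a moving observer: f₁ = f₀ · (v + u)/v = 72.4 × (1481 + 1.5)/1481 ≈ 72.5 kHz.
On reflection it acts as a source moving toward the stationary detector: f₂ = f₁ · v/(v − u) = 72.5 × 1481/1479.5 ≈ 72.5 kHz.

72.5 kHz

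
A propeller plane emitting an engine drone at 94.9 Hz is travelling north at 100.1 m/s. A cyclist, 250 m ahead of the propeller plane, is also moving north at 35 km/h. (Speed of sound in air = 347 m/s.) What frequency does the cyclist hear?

35 km/h = 9.722 m/s.
The cyclist is ahead, so the propeller plane is moving toward it while the cyclist is moving away from the propeller plane.
With source approaching and observer receding, f' = f · (v − v_o)/(v − v_s).
f' = 94.9 × (347 − 9.722)/(347 − 100.1) = 94.9 × 337.28/246.9 ≈ 130 Hz.

130 Hz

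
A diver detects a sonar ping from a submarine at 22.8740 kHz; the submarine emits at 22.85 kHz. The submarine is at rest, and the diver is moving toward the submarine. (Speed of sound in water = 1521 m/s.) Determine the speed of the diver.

f' = f · (v + v_o)/v ⇒ v_o = v · |f'/f − 1|.
v_o = 1521 × |22.8740/22.85 − 1| = 1521 × 0.00105 ≈ 1.60 m/s.

1.60 m/s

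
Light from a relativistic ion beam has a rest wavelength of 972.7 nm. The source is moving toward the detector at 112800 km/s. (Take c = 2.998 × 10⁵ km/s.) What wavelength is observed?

β = v/c = 112800/299800 = 0.3763.
Relativistic Doppler for wavelength: λ' = λ₀ · √((1 − β)/(1 + β)).
λ' = 972.7 × √(0.6237/1.3763) = 972.7 × 0.67322 ≈ 654.8 nm.

654.8 nm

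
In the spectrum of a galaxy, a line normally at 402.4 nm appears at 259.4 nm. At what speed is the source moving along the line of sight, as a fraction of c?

λ'/λ₀ = 0.6446 < 1 (blueshift), so the source is approaching.
λ'/λ₀ = √((1 − β)/(1 + β)) for an approaching source ⇒ β = (1 − r²)/(1 + r²) with r = λ'/λ₀.
β = (1 − 0.4156)/(1 + 0.4156) ≈ 0.413.

0.413c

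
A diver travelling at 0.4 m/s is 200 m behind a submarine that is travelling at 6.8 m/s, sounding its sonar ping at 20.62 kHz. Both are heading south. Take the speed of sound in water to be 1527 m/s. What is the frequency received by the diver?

The diver is behind, so the submarine is moving away from it while the diver is moving toward the submarine.
General Doppler shift: f' = f · (v + v_o)/(v + v_s).
f' = 20.62 × (1527 + 0.4)/(1527 + 6.8) = 20.62 × 1527.4/1533.8 ≈ 20.5 kHz.

20.5 kHz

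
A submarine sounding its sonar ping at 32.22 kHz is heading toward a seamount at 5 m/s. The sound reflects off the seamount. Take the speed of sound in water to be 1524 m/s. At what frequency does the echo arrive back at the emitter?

32.4 kHz

The seamount receives the sound from a moving source: f₁ = f₀ · v/(v − v_e) = 32.22 × 1524/1519 ≈ 32.3 kHz.
On the return leg the submarine is a moving observer: f₂ = f₁ · (v + v_e)/v = 32.3 × 1529/1524 ≈ 32.4 kHz.
Equivalently f₂ = f₀ · (v + v_e)/(v − v_e).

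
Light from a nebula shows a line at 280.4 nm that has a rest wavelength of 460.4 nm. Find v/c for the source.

λ'/λ₀ = 0.6090 < 1 (blueshift), so the source is approaching.
λ'/λ₀ = √((1 − β)/(1 + β)) for an approaching source ⇒ β = (1 − r²)/(1 + r²) with r = λ'/λ₀.
β = (1 − 0.3709)/(1 + 0.3709) ≈ 0.459.

0.459c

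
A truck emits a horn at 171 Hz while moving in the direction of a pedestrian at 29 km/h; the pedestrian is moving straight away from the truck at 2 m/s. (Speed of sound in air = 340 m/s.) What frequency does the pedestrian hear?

29 km/h = 8.056 m/s.
Both move, so f' = f · (v − v_o)/(v − v_s).
f' = 171 × (340 − 2)/(340 − 8.056) = 171 × 338/331.94 ≈ 174 Hz.

174 Hz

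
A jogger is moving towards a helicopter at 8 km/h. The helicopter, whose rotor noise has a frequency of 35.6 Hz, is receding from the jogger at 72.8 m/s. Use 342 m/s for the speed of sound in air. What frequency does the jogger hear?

8 km/h = 2.222 m/s.
Both move, so f' = f · (v + v_o)/(v + v_s).
f' = 35.6 × (342 + 2.222)/(342 + 72.8) = 35.6 × 344.22/414.8 ≈ 29.5 Hz.

29.5 Hz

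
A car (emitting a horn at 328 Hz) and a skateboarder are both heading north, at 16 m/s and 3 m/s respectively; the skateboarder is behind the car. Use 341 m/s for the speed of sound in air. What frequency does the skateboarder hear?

The skateboarder is behind, so the car is moving away from it while the skateboarder is moving toward the car.
Both move, so f' = f · (v + v_o)/(v + v_s).
f' = 328 × (341 + 3)/(341 + 16) = 328 × 344/357 ≈ 316 Hz.

316 Hz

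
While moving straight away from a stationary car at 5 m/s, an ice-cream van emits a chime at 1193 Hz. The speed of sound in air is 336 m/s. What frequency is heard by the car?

1176 Hz

Only the source moves, away from the listener, so f' = f · v/(v + v_s).
f' = 1193 × 336/(336 + 5) = 1193 × 336/341 ≈ 1176 Hz.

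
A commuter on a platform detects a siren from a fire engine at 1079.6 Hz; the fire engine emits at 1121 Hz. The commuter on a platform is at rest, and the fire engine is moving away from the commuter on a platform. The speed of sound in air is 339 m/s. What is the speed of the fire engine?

f' = f · v/(v + v_s) ⇒ v_s = v · |1 − f/f'|.
v_s = 339 × |1 − 1121/1079.6| = 339 × 0.03835 ≈ 13.0 m/s.

13.0 m/s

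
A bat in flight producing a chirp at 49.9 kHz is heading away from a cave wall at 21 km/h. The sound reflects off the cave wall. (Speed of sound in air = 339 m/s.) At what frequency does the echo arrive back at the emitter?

21 km/h = 5.833 m/s.
The cave wall receives the sound from a moving source: f₁ = f₀ · v/(v + v_e) = 49.9 × 339/344.83 ≈ 49.1 kHz.
On the return leg the bat in flight is a moving observer: f₂ = f₁ · (v − v_e)/v = 49.1 × 333.17/339 ≈ 48.2 kHz.

48.2 kHz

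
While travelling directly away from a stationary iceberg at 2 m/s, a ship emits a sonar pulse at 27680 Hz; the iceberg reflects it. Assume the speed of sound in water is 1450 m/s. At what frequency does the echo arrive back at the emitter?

27604 Hz

The iceberg receives the sound from a moving source: f₁ = f₀ · v/(v + v_e) = 27680 × 1450/1452 ≈ 27642 Hz.
On the return leg the ship is a moving observer: f₂ = f₁ · (v − v_e)/v = 27642 × 1448/1450 ≈ 27604 Hz.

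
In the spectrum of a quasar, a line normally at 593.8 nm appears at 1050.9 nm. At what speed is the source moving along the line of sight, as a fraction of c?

0.516c

λ'/λ₀ = 1.7698 > 1 (redshift), so the source is receding.
λ'/λ₀ = √((1 + β)/(1 − β)) for a receding source ⇒ β = (r² − 1)/(r² + 1) with r = λ'/λ₀.
β = (3.1321 − 1)/(3.1321 + 1) ≈ 0.516.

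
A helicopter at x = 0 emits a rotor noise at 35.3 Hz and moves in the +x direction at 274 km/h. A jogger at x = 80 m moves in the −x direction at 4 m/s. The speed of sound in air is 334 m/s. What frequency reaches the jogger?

46.3 Hz

274 km/h = 76.11 m/s.
The observer lies on the +x side, so the source is heading toward the observer and the observer is heading toward the source.
With source approaching and observer approaching, f' = f · (v + v_o)/(v − v_s).
f' = 35.3 × (334 + 4)/(334 − 76.11) = 35.3 × 338/257.89 ≈ 46.3 Hz.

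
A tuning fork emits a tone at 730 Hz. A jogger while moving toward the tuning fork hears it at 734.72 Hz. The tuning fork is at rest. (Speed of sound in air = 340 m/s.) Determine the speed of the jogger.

f' = f · (v + v_o)/v ⇒ v_o = v · |f'/f − 1|.
v_o = 340 × |734.72/730 − 1| = 340 × 0.006466 ≈ 2.20 m/s.

2.20 m/s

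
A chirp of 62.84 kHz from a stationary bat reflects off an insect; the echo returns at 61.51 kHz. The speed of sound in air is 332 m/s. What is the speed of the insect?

3.6 m/s

Double Doppler shift off a moving reflector: f₂ = f₀ · (v + u)/(v − u) (u > 0 toward emitter).
Rearranging, u = v · (f₂ − f₀)/(f₂ + f₀) = 332 × -1.33/124.35 ≈ -3.6 m/s.
So the insect is moving at 3.6 m/s away from the emitter.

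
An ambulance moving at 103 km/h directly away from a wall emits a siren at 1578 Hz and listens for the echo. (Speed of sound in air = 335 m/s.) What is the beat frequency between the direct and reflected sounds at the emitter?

248 Hz

103 km/h = 28.61 m/s.
The wall receives the sound from a moving source: f₁ = f₀ · v/(v + v_e) = 1578 × 335/363.61 ≈ 1454 Hz.
On the return leg the ambulance is a moving observer: f₂ = f₁ · (v − v_e)/v = 1454 × 306.39/335 ≈ 1330 Hz.
Beat against the emitted tone: |f₂ − f₀| = 2v_e·f₀/(v + v_e) = 2 × 28.61 × 1578/363.61 ≈ 248 Hz.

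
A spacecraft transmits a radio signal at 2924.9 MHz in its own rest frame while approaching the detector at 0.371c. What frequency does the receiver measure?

4318.2 MHz

Relativistic Doppler for frequency: f' = f₀ · √((1 + β)/(1 − β)).
f' = 2924.9 × √(1.3710/0.6290) = 2924.9 × 1.47636 ≈ 4318.2 MHz.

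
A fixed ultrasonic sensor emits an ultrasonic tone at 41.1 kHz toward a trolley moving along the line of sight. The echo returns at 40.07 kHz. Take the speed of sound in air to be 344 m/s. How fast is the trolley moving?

Double Doppler shift off a moving reflector: f₂ = f₀ · (v + u)/(v − u) (u > 0 toward emitter).
Rearranging, u = v · (f₂ − f₀)/(f₂ + f₀) = 344 × -1.03/81.17 ≈ -4.4 m/s.
So the trolley is moving at 4.4 m/s away from the emitter.

4.4 m/s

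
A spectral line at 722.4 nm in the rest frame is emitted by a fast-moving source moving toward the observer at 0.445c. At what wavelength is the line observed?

447.7 nm

Relativistic Doppler for wavelength: λ' = λ₀ · √((1 − β)/(1 + β)).
λ' = 722.4 × √(0.5550/1.4450) = 722.4 × 0.61974 ≈ 447.7 nm.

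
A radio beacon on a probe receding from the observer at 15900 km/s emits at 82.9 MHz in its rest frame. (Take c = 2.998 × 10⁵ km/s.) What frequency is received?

78.6 MHz

β = v/c = 15900/299800 = 0.0530.
Relativistic Doppler for frequency: f' = f₀ · √((1 − β)/(1 + β)).
f' = 82.9 × √(0.9470/1.0530) = 82.9 × 0.94830 ≈ 78.6 MHz.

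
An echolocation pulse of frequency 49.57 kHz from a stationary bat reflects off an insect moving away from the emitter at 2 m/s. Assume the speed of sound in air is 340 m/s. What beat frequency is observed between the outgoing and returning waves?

The insect first receives the wave as a moving observer: f₁ = f₀ · (v − u)/v = 49.57 × (340 − 2)/340 ≈ 49.278 kHz.
The reflection then acts as a moving source: f₂ = f₁ · v/(v + u) ≈ 48.990 kHz.
Beat frequency (with f₀ = 49570 Hz): |f₂ − f₀| = 2u·f₀/(v + u) = 2 × 2 × 49570/342 ≈ 580 Hz.

580 Hz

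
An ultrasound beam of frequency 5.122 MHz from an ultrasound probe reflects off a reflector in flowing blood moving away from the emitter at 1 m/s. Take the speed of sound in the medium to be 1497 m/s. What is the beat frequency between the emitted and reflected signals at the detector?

At the reflector in flowing blood (a moving observer), f₁ = f₀ · (v − u)/v = 5.122 × 1496/1497 ≈ 5.11858 MHz.
On reflection it acts as a source moving away from the stationary detector: f₂ = f₁ · v/(v + u) = 5.11858 × 1497/1498 ≈ 5.11516 MHz.
Equivalently f₂ = f₀ · (v − u)/(v + u).
Beat frequency (with f₀ = 5122000 Hz): |f₂ − f₀| = 2u·f₀/(v + u) = 2 × 1 × 5122000/1498 ≈ 6838 Hz.

6838 Hz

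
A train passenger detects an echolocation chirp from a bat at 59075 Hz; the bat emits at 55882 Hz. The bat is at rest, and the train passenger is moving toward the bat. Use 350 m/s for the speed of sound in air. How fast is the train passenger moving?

f' = f · (v + v_o)/v ⇒ v_o = v · |f'/f − 1|.
v_o = 350 × |59075/55882 − 1| = 350 × 0.05714 ≈ 20.0 m/s.

20.0 m/s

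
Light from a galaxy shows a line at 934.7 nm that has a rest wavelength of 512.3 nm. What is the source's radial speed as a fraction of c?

λ'/λ₀ = 1.8245 > 1 (redshift), so the source is receding.
λ'/λ₀ = √((1 + β)/(1 − β)) for a receding source ⇒ β = (r² − 1)/(r² + 1) with r = λ'/λ₀.
β = (3.3289 − 1)/(3.3289 + 1) ≈ 0.538.

0.538c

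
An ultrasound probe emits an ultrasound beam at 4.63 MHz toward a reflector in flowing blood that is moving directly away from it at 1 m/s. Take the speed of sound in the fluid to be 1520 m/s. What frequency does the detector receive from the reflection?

The reflector in flowing blood first receives the wave as a moving observer: f₁ = f₀ · (v − u)/v = 4.63 × (1520 − 1)/1520 ≈ 4.627 MHz.
The reflection then acts as a moving source: f₂ = f₁ · v/(v + u) ≈ 4.624 MHz.

4.624 MHz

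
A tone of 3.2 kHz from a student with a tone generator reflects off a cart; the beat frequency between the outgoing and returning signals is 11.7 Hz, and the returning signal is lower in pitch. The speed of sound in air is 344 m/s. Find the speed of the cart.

Double Doppler shift off a moving reflector: f₂ = f₀ · (v + u)/(v − u) (u > 0 toward emitter).
Returning signal is lower, so f₂ = f₀ − Δf = 3200 − 11.7 = 3188.3 Hz.
Rearranging, u = v · (f₂ − f₀)/(f₂ + f₀) = 344 × -11.7/6388.3 ≈ -0.63 m/s.
So the cart is moving at 0.63 m/s away from the emitter.

0.63 m/s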